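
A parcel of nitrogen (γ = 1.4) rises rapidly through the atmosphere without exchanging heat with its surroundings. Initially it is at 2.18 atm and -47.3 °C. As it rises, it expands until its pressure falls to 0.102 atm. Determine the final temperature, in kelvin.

T₂ ≈ 94.2 K

Adiabatic: T₂/T₁ = (P₂/P₁)^((γ−1)/γ).
T₁ = -47.3 °C = 225.8 K.
T₂ = 225.8 × (0.102/2.18)^(0.286) = 94.16 K.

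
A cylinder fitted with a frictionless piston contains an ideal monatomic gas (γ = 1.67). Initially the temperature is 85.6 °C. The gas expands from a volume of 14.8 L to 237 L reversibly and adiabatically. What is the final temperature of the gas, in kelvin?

T₂ ≈ 55.9 K

Adiabatic: T₁V₁^(γ−1) = T₂V₂^(γ−1) ⇒ T₂ = T₁ (V₁/V₂)^(γ−1).
T₁ = 85.6 °C = 358.8 K.
T₂ = 358.8 × (14.8/237)^(0.67) = 55.95 K.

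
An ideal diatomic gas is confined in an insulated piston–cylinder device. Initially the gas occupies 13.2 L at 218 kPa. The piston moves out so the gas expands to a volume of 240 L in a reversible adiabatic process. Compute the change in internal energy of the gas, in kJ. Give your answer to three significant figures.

γ = 7/5 for a diatomic ideal gas.
P₂ = P₁(V₁/V₂)^γ = 218×(13.2/240)^(7/5) = 3.758 kPa.
For a reversible adiabat, W_by_gas = (P₁V₁ − P₂V₂)/(γ−1).
W_by = (218000×0.0132 − 3758×0.24) / (2/5) = 4939 J.
Q = 0 ⇒ ΔU = −W_by = -4939 J.

ΔU ≈ -4.94 kJ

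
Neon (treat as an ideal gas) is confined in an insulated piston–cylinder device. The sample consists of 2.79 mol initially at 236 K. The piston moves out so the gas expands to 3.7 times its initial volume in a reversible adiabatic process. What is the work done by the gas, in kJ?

For a reversible adiabat TV^(γ−1) is constant, so T₂ = T₁ (V₁/V₂)^(γ−1).
γ = 5/3 for a monatomic ideal gas, so γ−1 = 2/3.
T₂ = 236 × (1/3.7)^(2/3) = 98.65 K.
Q = 0, so ΔU = W_on_gas = nCᵥΔT with Cᵥ = R/(γ−1) = 12.47 J/(mol·K).
ΔU = 2.79 × 12.47 × (98.65 − 236) = -4779 J.
Work done by the gas = −ΔU = 4779 J.

W ≈ 4.78 kJ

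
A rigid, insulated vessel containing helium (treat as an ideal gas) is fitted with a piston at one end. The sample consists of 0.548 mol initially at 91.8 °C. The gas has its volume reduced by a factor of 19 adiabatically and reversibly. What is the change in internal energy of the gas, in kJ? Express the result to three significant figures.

Adiabatic: T₁V₁^(γ−1) = T₂V₂^(γ−1) ⇒ T₂ = T₁ (V₁/V₂)^(γ−1).
γ = 5/3 for a monatomic ideal gas, so γ−1 = 2/3.
T₁ = 91.8 °C = 364.9 K.
T₂ = 364.9 × 19^(2/3) = 2599 K.
Q = 0, so ΔU = W_on_gas = nCᵥΔT with Cᵥ = R/(γ−1) = 12.47 J/(mol·K).
ΔU = 0.548 × 12.47 × (2599 − 364.9) = 15260 J.

ΔU ≈ 15.3 kJ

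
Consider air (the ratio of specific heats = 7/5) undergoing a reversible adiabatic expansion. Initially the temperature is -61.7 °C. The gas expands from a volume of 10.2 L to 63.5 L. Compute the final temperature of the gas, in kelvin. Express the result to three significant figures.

T₂ ≈ 102 K

Adiabatic: T₁V₁^(γ−1) = T₂V₂^(γ−1) ⇒ T₂ = T₁ (V₁/V₂)^(γ−1).
T₁ = -61.7 °C = 211.4 K.
T₂ = 211.4 × (10.2/63.5)^(2/5) = 101.8 K.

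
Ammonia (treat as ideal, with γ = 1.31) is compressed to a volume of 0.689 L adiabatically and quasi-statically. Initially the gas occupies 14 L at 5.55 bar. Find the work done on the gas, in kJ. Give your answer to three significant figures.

W ≈ 38.7 kJ

P₂ = P₁(V₁/V₂)^γ = 5.55×(14/0.689)^(1.31) = 286.8 bar.
For a reversible adiabat, W_by_gas = (P₁V₁ − P₂V₂)/(γ−1).
W_by = (555000×0.014 − 2.868×10^7×0.000689) / (0.31) = -38690 J.
W_on_gas = −W_by = 38690 J.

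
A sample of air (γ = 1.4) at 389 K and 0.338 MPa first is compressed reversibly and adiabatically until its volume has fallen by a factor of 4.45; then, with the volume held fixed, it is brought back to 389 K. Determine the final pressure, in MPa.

P₃ ≈ 1.50 MPa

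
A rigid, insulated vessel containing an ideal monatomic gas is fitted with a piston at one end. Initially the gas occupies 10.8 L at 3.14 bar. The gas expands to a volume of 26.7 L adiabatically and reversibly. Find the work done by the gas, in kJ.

γ = 5/3 for a monatomic ideal gas.
P₂ = P₁(V₁/V₂)^γ = 3.14×(10.8/26.7)^(5/3) = 0.6947 bar.
For a reversible adiabat, W_by_gas = (P₁V₁ − P₂V₂)/(γ−1).
W_by = (314000×0.0108 − 69470×0.0267) / (2/3) = 2305 J.

W ≈ 2.30 kJ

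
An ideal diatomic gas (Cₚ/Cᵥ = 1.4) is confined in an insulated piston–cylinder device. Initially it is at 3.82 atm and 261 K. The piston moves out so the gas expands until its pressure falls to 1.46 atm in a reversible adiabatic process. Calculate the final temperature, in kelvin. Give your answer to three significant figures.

T₂ ≈ 198 K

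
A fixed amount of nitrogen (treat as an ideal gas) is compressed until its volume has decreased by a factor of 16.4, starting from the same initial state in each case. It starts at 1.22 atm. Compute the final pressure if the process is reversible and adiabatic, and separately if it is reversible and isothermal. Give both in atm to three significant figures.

For a diatomic ideal gas γ = 7/5.
Isothermal: P₂ = P₁(V₁/V₂) = 1.22×16.4 = 20.01 atm.
Adiabatic: P₂ = P₁(V₁/V₂)^γ = 1.22×16.4^(7/5) = 61.25 atm.

adiabatic: 61.3 atm; isothermal: 20.0 atm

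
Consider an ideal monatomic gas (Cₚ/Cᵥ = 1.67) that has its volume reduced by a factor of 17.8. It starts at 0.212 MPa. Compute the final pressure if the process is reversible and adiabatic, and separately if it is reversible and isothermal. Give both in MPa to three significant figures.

Isothermal: P₂ = P₁(V₁/V₂) = 0.212×17.8 = 3.774 MPa.
Adiabatic: P₂ = P₁(V₁/V₂)^γ = 0.212×17.8^(1.67) = 25.97 MPa.

adiabatic: 26.0 MPa; isothermal: 3.77 MPa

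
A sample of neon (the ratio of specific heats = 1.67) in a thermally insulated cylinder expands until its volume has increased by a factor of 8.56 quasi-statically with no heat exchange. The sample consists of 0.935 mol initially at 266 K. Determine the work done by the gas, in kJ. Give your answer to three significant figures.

For a reversible adiabat TV^(γ−1) is constant, so T₂ = T₁ (V₁/V₂)^(γ−1).
T₂ = 266 × (1/8.56)^(0.67) = 63.11 K.
Q = 0, so ΔU = W_on_gas = nCᵥΔT with Cᵥ = R/(γ−1) = 12.41 J/(mol·K).
ΔU = 0.935 × 12.41 × (63.11 − 266) = -2354 J.
Work done by the gas = −ΔU = 2354 J.

W ≈ 2.35 kJ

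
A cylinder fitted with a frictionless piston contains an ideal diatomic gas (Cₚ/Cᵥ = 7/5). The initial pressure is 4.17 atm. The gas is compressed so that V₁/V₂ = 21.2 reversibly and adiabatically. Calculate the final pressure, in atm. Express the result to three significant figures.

P₂ ≈ 300 atm

Adiabatic: P₁V₁^γ = P₂V₂^γ ⇒ P₂ = P₁ (V₁/V₂)^γ.
P₂ = 4.17 × 21.2^(7/5) = 299.9 atm.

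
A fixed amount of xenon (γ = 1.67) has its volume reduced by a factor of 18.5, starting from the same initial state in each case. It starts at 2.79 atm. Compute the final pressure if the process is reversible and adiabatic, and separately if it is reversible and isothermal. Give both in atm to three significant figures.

Isothermal: P₂ = P₁(V₁/V₂) = 2.79×18.5 = 51.62 atm.
Adiabatic: P₂ = P₁(V₁/V₂)^γ = 2.79×18.5^(1.67) = 364.6 atm.

adiabatic: 365 atm; isothermal: 51.6 atm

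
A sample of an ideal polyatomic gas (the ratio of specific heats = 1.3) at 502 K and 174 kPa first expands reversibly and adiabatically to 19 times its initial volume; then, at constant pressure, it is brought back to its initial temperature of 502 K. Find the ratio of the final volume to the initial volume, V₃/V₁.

V₃/V₁ ≈ 46.0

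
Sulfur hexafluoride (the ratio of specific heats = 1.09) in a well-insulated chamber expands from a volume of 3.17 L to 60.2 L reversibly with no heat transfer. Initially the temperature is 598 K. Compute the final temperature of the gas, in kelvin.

T₂ ≈ 459 K

Adiabatic: T₁V₁^(γ−1) = T₂V₂^(γ−1) ⇒ T₂ = T₁ (V₁/V₂)^(γ−1).
T₂ = 598 × (3.17/60.2)^(0.09) = 458.8 K.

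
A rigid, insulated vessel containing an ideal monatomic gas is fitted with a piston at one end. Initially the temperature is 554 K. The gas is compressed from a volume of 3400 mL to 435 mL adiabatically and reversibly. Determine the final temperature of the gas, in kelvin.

T₂ ≈ 2180 K

Adiabatic: T₁V₁^(γ−1) = T₂V₂^(γ−1) ⇒ T₂ = T₁ (V₁/V₂)^(γ−1).
For a monatomic ideal gas γ = 5/3, so γ−1 = 2/3.
T₂ = 554 × (3400/435)^(2/3) = 2182 K.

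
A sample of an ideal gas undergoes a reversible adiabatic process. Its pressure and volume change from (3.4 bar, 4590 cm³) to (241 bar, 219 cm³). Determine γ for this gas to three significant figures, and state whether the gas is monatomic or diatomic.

γ ≈ 1.40; diatomic

PV^γ = const ⇒ γ = ln(P₂/P₁) / ln(V₁/V₂).
γ = ln(241/3.4) / ln(4590/219) = 1.4.
γ ≈ 1.40 is close to 7/5, so the gas is diatomic.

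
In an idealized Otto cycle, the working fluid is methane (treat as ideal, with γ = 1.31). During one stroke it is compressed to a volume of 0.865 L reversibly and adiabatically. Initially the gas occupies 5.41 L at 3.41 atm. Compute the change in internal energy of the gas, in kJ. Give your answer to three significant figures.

ΔU ≈ 4.61 kJ

P₂ = P₁(V₁/V₂)^γ = 3.41×(5.41/0.865)^(1.31) = 37.65 atm.
For a reversible adiabat, W_by_gas = (P₁V₁ − P₂V₂)/(γ−1).
W_by = (345500×0.00541 − 3.815×10^6×0.000865) / (0.31) = -4615 J.
Q = 0 ⇒ ΔU = −W_by = 4615 J.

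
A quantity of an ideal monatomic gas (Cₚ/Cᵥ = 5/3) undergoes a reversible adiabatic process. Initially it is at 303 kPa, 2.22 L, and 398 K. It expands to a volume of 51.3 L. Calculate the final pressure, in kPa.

Since PV^γ is constant along a reversible adiabat, P₂ = P₁ (V₁/V₂)^γ.
P₂ = 303 × (2.22/51.3)^(5/3) = 1.616 kPa.

P₂ ≈ 1.62 kPa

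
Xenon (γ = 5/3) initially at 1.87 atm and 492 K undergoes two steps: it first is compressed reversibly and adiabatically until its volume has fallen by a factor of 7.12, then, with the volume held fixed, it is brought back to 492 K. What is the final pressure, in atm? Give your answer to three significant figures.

P₃ ≈ 13.3 atm

Adiabatic step (PV^γ = const): P₂ = 1.87×7.12^(5/3) = 49.28 atm; T₂ = 492×7.12^(2/3) = 1821 K.
Isochoric: P₃ = P₂(T₃/T₂) = 49.28 × (492/1821) = 13.31 atm.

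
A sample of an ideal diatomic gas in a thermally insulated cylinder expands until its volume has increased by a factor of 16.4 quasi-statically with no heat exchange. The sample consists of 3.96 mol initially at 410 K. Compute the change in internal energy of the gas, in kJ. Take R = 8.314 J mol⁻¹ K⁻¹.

ΔU ≈ -22.7 kJ

For a reversible adiabat TV^(γ−1) is constant, so T₂ = T₁ (V₁/V₂)^(γ−1).
γ = 7/5 for a diatomic ideal gas, so γ−1 = 2/5.
T₂ = 410 × (1/16.4)^(2/5) = 133.9 K.
Q = 0, so ΔU = W_on_gas = nCᵥΔT with Cᵥ = R/(γ−1) = 20.79 J/(mol·K).
ΔU = 3.96 × 20.79 × (133.9 − 410) = -22720 J.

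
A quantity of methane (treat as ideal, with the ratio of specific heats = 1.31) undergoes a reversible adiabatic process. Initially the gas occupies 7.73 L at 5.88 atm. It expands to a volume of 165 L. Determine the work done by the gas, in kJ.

P₂ = P₁(V₁/V₂)^γ = 5.88×(7.73/165)^(1.31) = 0.1067 atm.
For a reversible adiabat, W_by_gas = (P₁V₁ − P₂V₂)/(γ−1).
W_by = (595800×0.00773 − 10810×0.165) / (0.31) = 9104 J.

W ≈ 9.10 kJ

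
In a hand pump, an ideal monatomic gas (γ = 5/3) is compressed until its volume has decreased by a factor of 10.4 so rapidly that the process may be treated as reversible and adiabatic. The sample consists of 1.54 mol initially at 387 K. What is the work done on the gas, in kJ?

For a reversible adiabat TV^(γ−1) is constant, so T₂ = T₁ (V₁/V₂)^(γ−1).
T₂ = 387 × 10.4^(2/3) = 1844 K.
Q = 0, so ΔU = W_on_gas = nCᵥΔT with Cᵥ = R/(γ−1) = 12.47 J/(mol·K).
ΔU = 1.54 × 12.47 × (1844 − 387) = 27980 J.

W ≈ 28.0 kJ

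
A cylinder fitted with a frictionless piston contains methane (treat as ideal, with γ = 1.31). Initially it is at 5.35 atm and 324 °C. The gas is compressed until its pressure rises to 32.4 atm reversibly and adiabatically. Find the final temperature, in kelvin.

Adiabatic: T₂/T₁ = (P₂/P₁)^((γ−1)/γ).
T₁ = 324 °C = 597.1 K.
T₂ = 597.1 × (32.4/5.35)^(0.237) = 914.5 K.

T₂ ≈ 914 K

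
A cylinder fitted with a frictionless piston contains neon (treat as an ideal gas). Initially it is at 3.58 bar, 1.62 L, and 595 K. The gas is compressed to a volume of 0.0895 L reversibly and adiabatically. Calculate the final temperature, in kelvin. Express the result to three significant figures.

T₂ ≈ 4100 K

Adiabatic: T₁V₁^(γ−1) = T₂V₂^(γ−1) ⇒ T₂ = T₁ (V₁/V₂)^(γ−1).
γ = 5/3 for a monatomic ideal gas.
T₂ = 595 × (1.62/0.0895)^(2/3) = 4102 K.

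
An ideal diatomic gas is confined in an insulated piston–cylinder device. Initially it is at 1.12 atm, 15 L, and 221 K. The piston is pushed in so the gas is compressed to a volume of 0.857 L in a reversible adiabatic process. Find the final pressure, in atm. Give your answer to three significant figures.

Adiabatic: P₁V₁^γ = P₂V₂^γ ⇒ P₂ = P₁ (V₁/V₂)^γ.
γ = 7/5 for a diatomic ideal gas.
P₂ = 1.12 × (15/0.857)^(7/5) = 61.6 atm.

P₂ ≈ 61.6 atm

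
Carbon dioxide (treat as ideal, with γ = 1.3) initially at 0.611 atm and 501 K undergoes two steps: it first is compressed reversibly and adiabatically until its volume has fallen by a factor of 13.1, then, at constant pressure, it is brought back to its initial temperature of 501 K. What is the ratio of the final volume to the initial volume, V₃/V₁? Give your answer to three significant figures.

V₃/V₁ ≈ 0.0353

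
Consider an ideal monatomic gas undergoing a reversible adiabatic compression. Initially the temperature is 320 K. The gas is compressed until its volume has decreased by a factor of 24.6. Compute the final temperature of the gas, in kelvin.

T₂ ≈ 2710 K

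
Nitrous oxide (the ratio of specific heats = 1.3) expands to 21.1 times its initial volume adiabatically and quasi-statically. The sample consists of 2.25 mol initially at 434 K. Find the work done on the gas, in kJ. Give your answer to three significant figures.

W ≈ -16.2 kJ

Adiabatic: T₁V₁^(γ−1) = T₂V₂^(γ−1) ⇒ T₂ = T₁ (V₁/V₂)^(γ−1).
T₂ = 434 × (1/21.1)^(0.3) = 173.9 K.
Q = 0, so ΔU = W_on_gas = nCᵥΔT with Cᵥ = R/(γ−1) = 27.71 J/(mol·K).
ΔU = 2.25 × 27.71 × (173.9 − 434) = -16220 J.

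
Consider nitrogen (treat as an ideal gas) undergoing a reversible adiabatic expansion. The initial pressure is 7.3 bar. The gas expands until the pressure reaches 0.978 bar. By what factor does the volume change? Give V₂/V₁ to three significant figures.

From PV^γ = const, V₂/V₁ = (P₁/P₂)^(1/γ).
For a diatomic ideal gas γ = 7/5.
V₂/V₁ = (7.3/0.978)^(5/7) = 4.203.

V₂/V₁ ≈ 4.20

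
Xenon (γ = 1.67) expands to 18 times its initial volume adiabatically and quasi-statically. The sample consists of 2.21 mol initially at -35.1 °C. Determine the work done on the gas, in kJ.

W ≈ -5.59 kJ

Adiabatic: T₁V₁^(γ−1) = T₂V₂^(γ−1) ⇒ T₂ = T₁ (V₁/V₂)^(γ−1).
T₁ = -35.1 °C = 238 K.
T₂ = 238 × (1/18)^(0.67) = 34.33 K.
Q = 0, so ΔU = W_on_gas = nCᵥΔT with Cᵥ = R/(γ−1) = 12.41 J/(mol·K).
ΔU = 2.21 × 12.41 × (34.33 − 238) = -5587 J.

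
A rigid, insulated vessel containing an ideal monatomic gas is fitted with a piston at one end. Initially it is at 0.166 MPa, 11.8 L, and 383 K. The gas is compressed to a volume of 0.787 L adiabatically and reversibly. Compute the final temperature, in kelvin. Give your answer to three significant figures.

T₂ ≈ 2330 K

For a reversible adiabat TV^(γ−1) is constant, so T₂ = T₁ (V₁/V₂)^(γ−1).
γ = 5/3 for a monatomic ideal gas.
T₂ = 383 × (11.8/0.787)^(2/3) = 2329 K.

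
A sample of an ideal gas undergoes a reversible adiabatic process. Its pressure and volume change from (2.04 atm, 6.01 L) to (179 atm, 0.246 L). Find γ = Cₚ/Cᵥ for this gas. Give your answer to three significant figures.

PV^γ = const ⇒ γ = ln(P₂/P₁) / ln(V₁/V₂).
γ = ln(179/2.04) / ln(6.01/0.246) = 1.4.

γ ≈ 1.40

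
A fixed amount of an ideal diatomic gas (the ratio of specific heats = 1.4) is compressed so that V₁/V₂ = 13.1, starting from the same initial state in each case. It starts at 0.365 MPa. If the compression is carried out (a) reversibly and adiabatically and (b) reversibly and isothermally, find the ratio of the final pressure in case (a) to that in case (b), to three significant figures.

Isothermal: P_b = P₁(V₁/V₂) = 0.365×13.1.
Adiabatic: P_a = P₁(V₁/V₂)^γ = 0.365×13.1^(1.4).
P_a/P_b = (V₁/V₂)^(γ−1) = 13.1^(0.4) = 2.798.

P_adiabatic / P_isothermal ≈ 2.80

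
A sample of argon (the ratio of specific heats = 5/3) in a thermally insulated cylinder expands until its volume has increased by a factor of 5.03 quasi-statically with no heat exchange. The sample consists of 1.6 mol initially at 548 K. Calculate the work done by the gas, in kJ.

W ≈ 7.21 kJ

For a reversible adiabat TV^(γ−1) is constant, so T₂ = T₁ (V₁/V₂)^(γ−1).
T₂ = 548 × (1/5.03)^(2/3) = 186.7 K.
Q = 0, so ΔU = W_on_gas = nCᵥΔT with Cᵥ = R/(γ−1) = 12.47 J/(mol·K).
ΔU = 1.6 × 12.47 × (186.7 − 548) = -7210 J.
Work done by the gas = −ΔU = 7210 J.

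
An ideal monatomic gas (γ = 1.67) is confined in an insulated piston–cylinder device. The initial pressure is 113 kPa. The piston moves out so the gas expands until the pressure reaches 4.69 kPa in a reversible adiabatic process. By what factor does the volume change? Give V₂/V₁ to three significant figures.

V₂/V₁ ≈ 6.72

From PV^γ = const, V₂/V₁ = (P₁/P₂)^(1/γ).
V₂/V₁ = (113/4.69)^(0.599) = 6.722.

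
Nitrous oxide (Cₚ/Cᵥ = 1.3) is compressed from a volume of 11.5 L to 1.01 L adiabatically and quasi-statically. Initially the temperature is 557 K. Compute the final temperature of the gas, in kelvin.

For a reversible adiabat TV^(γ−1) is constant, so T₂ = T₁ (V₁/V₂)^(γ−1).
T₂ = 557 × (11.5/1.01)^(0.3) = 1155 K.

T₂ ≈ 1160 K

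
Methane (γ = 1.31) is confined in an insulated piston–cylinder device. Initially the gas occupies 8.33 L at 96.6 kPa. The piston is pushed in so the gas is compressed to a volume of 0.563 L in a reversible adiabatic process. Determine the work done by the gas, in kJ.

P₂ = P₁(V₁/V₂)^γ = 96.6×(8.33/0.563)^(1.31) = 3295 kPa.
For a reversible adiabat, W_by_gas = (P₁V₁ − P₂V₂)/(γ−1).
W_by = (96600×0.00833 − 3.295×10^6×0.000563) / (0.31) = -3388 J.

W ≈ -3.39 kJ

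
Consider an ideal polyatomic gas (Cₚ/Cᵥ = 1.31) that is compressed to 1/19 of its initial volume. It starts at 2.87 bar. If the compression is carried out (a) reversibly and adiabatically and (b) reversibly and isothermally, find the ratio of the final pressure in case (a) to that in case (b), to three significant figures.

Isothermal: P_b = P₁(V₁/V₂) = 2.87×19.
Adiabatic: P_a = P₁(V₁/V₂)^γ = 2.87×19^(1.31).
P_a/P_b = (V₁/V₂)^(γ−1) = 19^(0.31) = 2.491.

P_adiabatic / P_isothermal ≈ 2.49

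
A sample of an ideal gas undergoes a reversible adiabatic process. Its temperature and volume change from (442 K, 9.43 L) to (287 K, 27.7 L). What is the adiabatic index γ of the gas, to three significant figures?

TV^(γ−1) = const ⇒ γ − 1 = ln(T₂/T₁) / ln(V₁/V₂).
γ = 1 + ln(287/442) / ln(9.43/27.7) = 1.401.

γ ≈ 1.40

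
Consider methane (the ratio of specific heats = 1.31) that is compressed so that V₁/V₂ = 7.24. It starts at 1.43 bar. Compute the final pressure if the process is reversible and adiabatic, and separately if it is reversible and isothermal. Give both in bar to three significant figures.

adiabatic: 19.1 bar; isothermal: 10.4 bar

Isothermal: P₂ = P₁(V₁/V₂) = 1.43×7.24 = 10.35 bar.
Adiabatic: P₂ = P₁(V₁/V₂)^γ = 1.43×7.24^(1.31) = 19.12 bar.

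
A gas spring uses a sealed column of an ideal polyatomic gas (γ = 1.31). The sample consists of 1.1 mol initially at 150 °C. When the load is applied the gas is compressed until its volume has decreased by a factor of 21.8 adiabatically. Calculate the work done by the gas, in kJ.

For a reversible adiabat TV^(γ−1) is constant, so T₂ = T₁ (V₁/V₂)^(γ−1).
T₁ = 150 °C = 423.1 K.
T₂ = 423.1 × 21.8^(0.31) = 1100 K.
Q = 0, so ΔU = W_on_gas = nCᵥΔT with Cᵥ = R/(γ−1) = 26.82 J/(mol·K).
ΔU = 1.1 × 26.82 × (1100 − 423.1) = 19970 J.
Work done by the gas = −ΔU = -19970 J.

W ≈ -20.0 kJ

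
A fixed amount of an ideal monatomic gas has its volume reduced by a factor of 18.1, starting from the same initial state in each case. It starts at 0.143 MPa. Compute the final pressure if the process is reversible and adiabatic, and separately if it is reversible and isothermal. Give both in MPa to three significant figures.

adiabatic: 17.8 MPa; isothermal: 2.59 MPa

For a monatomic ideal gas γ = 5/3.
Isothermal: P₂ = P₁(V₁/V₂) = 0.143×18.1 = 2.588 MPa.
Adiabatic: P₂ = P₁(V₁/V₂)^γ = 0.143×18.1^(5/3) = 17.84 MPa.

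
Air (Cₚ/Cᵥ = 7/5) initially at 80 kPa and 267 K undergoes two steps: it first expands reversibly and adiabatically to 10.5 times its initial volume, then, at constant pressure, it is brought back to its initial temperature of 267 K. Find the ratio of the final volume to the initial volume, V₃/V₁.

Adiabatic step: V₂/V₁ = 10.5; T₂ = T₁·(1/10.5)^(2/5) = 104.2 K.
Isobaric step: V₃/V₂ = T₃/T₂ = 267/104.2.
V₃/V₁ = (V₂/V₁)(V₃/V₂) = 10.5 × (267/104.2) = 26.89.

V₃/V₁ ≈ 26.9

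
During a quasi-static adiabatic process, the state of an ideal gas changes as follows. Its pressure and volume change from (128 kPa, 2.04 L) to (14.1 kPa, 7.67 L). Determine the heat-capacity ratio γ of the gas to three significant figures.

γ ≈ 1.67

PV^γ = const ⇒ γ = ln(P₂/P₁) / ln(V₁/V₂).
γ = ln(14.1/128) / ln(2.04/7.67) = 1.666.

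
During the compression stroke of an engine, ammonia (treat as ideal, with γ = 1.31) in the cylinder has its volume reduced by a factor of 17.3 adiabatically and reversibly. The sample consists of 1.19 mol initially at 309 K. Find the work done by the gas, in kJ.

For a reversible adiabat TV^(γ−1) is constant, so T₂ = T₁ (V₁/V₂)^(γ−1).
T₂ = 309 × 17.3^(0.31) = 747.7 K.
Q = 0, so ΔU = W_on_gas = nCᵥΔT with Cᵥ = R/(γ−1) = 26.82 J/(mol·K).
ΔU = 1.19 × 26.82 × (747.7 − 309) = 14000 J.
Work done by the gas = −ΔU = -14000 J.

W ≈ -14.0 kJ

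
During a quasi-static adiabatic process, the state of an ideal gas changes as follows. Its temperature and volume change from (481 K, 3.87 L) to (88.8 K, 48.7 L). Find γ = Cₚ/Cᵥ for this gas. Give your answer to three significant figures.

TV^(γ−1) = const ⇒ γ − 1 = ln(T₂/T₁) / ln(V₁/V₂).
γ = 1 + ln(88.8/481) / ln(3.87/48.7) = 1.667.

γ ≈ 1.67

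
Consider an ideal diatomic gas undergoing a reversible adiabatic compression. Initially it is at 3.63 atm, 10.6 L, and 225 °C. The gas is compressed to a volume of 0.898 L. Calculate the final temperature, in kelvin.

T₂ ≈ 1340 K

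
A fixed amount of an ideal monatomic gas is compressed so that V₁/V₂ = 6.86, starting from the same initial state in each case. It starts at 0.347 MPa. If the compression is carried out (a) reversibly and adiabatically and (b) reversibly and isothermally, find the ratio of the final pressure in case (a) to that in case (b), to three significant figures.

For a monatomic ideal gas γ = 5/3.
Isothermal: P_b = P₁(V₁/V₂) = 0.347×6.86.
Adiabatic: P_a = P₁(V₁/V₂)^γ = 0.347×6.86^(5/3).
P_a/P_b = (V₁/V₂)^(γ−1) = 6.86^(2/3) = 3.61.

P_adiabatic / P_isothermal ≈ 3.61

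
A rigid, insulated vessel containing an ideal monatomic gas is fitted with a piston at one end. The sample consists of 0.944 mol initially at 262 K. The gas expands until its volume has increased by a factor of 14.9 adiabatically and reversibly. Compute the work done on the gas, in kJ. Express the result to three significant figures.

W ≈ -2.58 kJ

Adiabatic: T₁V₁^(γ−1) = T₂V₂^(γ−1) ⇒ T₂ = T₁ (V₁/V₂)^(γ−1).
γ = 5/3 for a monatomic ideal gas, so γ−1 = 2/3.
T₂ = 262 × (1/14.9)^(2/3) = 43.27 K.
Q = 0, so ΔU = W_on_gas = nCᵥΔT with Cᵥ = R/(γ−1) = 12.47 J/(mol·K).
ΔU = 0.944 × 12.47 × (43.27 − 262) = -2575 J.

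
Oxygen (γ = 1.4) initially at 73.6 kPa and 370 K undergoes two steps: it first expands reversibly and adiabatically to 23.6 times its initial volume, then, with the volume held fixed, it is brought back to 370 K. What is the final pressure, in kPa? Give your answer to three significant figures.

Adiabatic step (PV^γ = const): P₂ = 73.6×(1/23.6)^(1.4) = 0.8806 kPa; T₂ = 370×(1/23.6)^(0.4) = 104.5 K.
Isochoric: P₃ = P₂(T₃/T₂) = 0.8806 × (370/104.5) = 3.119 kPa.

P₃ ≈ 3.12 kPa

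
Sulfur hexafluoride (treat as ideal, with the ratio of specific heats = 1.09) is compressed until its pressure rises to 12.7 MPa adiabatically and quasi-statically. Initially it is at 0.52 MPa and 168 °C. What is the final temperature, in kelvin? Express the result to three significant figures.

T₂ ≈ 574 K

Adiabatic: T₂/T₁ = (P₂/P₁)^((γ−1)/γ).
T₁ = 168 °C = 441.1 K.
T₂ = 441.1 × (12.7/0.52)^(0.0826) = 574.3 K.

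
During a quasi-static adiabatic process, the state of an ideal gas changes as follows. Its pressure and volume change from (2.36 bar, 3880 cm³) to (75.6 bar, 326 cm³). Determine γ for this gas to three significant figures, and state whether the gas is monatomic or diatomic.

PV^γ = const ⇒ γ = ln(P₂/P₁) / ln(V₁/V₂).
γ = ln(75.6/2.36) / ln(3880/326) = 1.4.
γ ≈ 1.40 is close to 7/5, so the gas is diatomic.

γ ≈ 1.40; diatomic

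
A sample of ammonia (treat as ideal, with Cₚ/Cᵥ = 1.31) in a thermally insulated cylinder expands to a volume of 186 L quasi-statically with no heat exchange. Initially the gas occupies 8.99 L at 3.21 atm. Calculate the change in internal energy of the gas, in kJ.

ΔU ≈ -5.74 kJ

P₂ = P₁(V₁/V₂)^γ = 3.21×(8.99/186)^(1.31) = 0.06066 atm.
For a reversible adiabat, W_by_gas = (P₁V₁ − P₂V₂)/(γ−1).
W_by = (325300×0.00899 − 6146×0.186) / (0.31) = 5745 J.
Q = 0 ⇒ ΔU = −W_by = -5745 J.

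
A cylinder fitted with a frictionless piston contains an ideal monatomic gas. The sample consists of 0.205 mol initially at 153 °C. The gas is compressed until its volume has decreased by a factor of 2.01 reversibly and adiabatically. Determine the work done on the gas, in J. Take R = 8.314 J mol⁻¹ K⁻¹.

For a reversible adiabat TV^(γ−1) is constant, so T₂ = T₁ (V₁/V₂)^(γ−1).
γ = 5/3 for a monatomic ideal gas, so γ−1 = 2/3.
T₁ = 153 °C = 426.1 K.
T₂ = 426.1 × 2.01^(2/3) = 678.7 K.
Q = 0, so ΔU = W_on_gas = nCᵥΔT with Cᵥ = R/(γ−1) = 12.47 J/(mol·K).
ΔU = 0.205 × 12.47 × (678.7 − 426.1) = 645.7 J.

W ≈ 646 J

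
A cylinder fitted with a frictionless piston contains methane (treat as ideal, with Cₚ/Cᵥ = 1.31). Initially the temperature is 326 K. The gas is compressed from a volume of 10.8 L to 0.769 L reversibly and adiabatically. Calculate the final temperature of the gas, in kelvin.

T₂ ≈ 740 K

For a reversible adiabat TV^(γ−1) is constant, so T₂ = T₁ (V₁/V₂)^(γ−1).
T₂ = 326 × (10.8/0.769)^(0.31) = 739.5 K.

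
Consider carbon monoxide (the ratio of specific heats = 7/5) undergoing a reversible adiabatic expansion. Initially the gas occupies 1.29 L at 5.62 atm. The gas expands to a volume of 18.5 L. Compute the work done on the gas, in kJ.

W ≈ -1.20 kJ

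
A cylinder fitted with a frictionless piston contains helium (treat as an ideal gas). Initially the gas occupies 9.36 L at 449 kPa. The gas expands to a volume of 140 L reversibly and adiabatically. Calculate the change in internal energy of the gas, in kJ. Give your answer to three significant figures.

ΔU ≈ -5.27 kJ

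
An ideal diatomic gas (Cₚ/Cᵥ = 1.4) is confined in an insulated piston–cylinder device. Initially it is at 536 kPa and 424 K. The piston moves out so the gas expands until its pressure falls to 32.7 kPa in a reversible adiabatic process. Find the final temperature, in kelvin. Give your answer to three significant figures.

T₂ ≈ 191 K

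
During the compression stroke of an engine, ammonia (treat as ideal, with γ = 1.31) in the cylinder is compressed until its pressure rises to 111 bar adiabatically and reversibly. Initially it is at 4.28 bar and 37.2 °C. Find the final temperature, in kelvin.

T₂ ≈ 671 K

Adiabatic: T₂/T₁ = (P₂/P₁)^((γ−1)/γ).
T₁ = 37.2 °C = 310.3 K.
T₂ = 310.3 × (111/4.28)^(0.237) = 670.6 K.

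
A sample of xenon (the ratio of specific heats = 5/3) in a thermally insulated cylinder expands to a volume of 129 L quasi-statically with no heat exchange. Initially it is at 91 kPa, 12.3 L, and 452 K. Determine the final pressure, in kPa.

P₂ ≈ 1.81 kPa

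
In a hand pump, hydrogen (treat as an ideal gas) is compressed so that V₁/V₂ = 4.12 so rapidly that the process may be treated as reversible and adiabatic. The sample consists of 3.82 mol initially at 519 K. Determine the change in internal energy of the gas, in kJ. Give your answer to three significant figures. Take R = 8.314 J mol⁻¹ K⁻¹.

Adiabatic: T₁V₁^(γ−1) = T₂V₂^(γ−1) ⇒ T₂ = T₁ (V₁/V₂)^(γ−1).
γ = 7/5 for a diatomic ideal gas, so γ−1 = 2/5.
T₂ = 519 × 4.12^(2/5) = 914.4 K.
Q = 0, so ΔU = W_on_gas = nCᵥΔT with Cᵥ = R/(γ−1) = 20.79 J/(mol·K).
ΔU = 3.82 × 20.79 × (914.4 − 519) = 31390 J.

ΔU ≈ 31.4 kJ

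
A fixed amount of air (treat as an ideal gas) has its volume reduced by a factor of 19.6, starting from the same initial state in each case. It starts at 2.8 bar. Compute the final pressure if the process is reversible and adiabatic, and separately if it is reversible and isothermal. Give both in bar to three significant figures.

adiabatic: 180 bar; isothermal: 54.9 bar

For a diatomic ideal gas γ = 7/5.
Isothermal: P₂ = P₁(V₁/V₂) = 2.8×19.6 = 54.88 bar.
Adiabatic: P₂ = P₁(V₁/V₂)^γ = 2.8×19.6^(7/5) = 180.4 bar.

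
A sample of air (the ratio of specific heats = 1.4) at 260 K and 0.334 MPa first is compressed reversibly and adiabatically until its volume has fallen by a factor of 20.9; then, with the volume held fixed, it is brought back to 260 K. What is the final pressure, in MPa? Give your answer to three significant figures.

Adiabatic step (PV^γ = const): P₂ = 0.334×20.9^(1.4) = 23.55 MPa; T₂ = 260×20.9^(0.4) = 877.1 K.
Isochoric: P₃ = P₂(T₃/T₂) = 23.55 × (260/877.1) = 6.981 MPa.

P₃ ≈ 6.98 MPa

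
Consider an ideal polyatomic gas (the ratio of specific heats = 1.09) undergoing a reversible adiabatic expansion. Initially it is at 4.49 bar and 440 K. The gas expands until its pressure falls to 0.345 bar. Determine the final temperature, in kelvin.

T₂ ≈ 356 K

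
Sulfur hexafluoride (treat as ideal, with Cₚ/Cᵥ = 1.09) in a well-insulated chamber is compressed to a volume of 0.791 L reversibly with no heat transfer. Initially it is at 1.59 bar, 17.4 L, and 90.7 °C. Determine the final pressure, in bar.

Adiabatic: P₁V₁^γ = P₂V₂^γ ⇒ P₂ = P₁ (V₁/V₂)^γ.
P₂ = 1.59 × (17.4/0.791)^(1.09) = 46.19 bar.

P₂ ≈ 46.2 bar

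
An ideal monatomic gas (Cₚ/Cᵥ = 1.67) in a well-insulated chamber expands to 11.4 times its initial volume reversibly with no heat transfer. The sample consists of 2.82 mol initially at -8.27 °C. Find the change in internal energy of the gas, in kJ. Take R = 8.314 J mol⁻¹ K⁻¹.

For a reversible adiabat TV^(γ−1) is constant, so T₂ = T₁ (V₁/V₂)^(γ−1).
T₁ = -8.27 °C = 264.9 K.
T₂ = 264.9 × (1/11.4)^(0.67) = 51.87 K.
Q = 0, so ΔU = W_on_gas = nCᵥΔT with Cᵥ = R/(γ−1) = 12.41 J/(mol·K).
ΔU = 2.82 × 12.41 × (51.87 − 264.9) = -7454 J.

ΔU ≈ -7.45 kJ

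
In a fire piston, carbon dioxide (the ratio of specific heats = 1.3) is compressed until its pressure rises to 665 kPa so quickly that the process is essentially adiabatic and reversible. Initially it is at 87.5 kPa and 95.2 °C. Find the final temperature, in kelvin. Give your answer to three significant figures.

Along an adiabat T P^((1−γ)/γ) is constant, so T₂ = T₁ (P₂/P₁)^((γ−1)/γ).
T₁ = 95.2 °C = 368.3 K.
T₂ = 368.3 × (665/87.5)^(0.231) = 588.2 K.

T₂ ≈ 588 K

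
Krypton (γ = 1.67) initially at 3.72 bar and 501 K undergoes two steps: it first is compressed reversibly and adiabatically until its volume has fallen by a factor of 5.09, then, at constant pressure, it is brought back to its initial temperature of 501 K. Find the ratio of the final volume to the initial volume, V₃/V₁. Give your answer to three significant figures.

V₃/V₁ ≈ 0.0660

Adiabatic step: V₂/V₁ = 0.1965; T₂ = T₁·5.09^(0.67) = 1491 K.
Isobaric step: V₃/V₂ = T₃/T₂ = 501/1491.
V₃/V₁ = (V₂/V₁)(V₃/V₂) = 0.1965 × (501/1491) = 0.06604.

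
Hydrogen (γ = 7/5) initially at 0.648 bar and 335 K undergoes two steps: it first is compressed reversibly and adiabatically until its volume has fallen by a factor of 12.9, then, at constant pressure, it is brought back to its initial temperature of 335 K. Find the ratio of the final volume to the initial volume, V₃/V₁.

V₃/V₁ ≈ 0.0279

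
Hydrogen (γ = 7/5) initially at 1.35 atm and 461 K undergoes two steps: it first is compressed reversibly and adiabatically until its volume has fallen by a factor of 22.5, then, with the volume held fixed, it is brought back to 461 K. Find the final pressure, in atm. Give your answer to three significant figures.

Adiabatic step (PV^γ = const): P₂ = 1.35×22.5^(7/5) = 105.5 atm; T₂ = 461×22.5^(2/5) = 1602 K.
Isochoric: P₃ = P₂(T₃/T₂) = 105.5 × (461/1602) = 30.38 atm.

P₃ ≈ 30.4 atm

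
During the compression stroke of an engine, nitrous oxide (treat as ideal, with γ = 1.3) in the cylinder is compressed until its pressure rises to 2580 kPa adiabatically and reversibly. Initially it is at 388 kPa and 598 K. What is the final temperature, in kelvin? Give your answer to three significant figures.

T₂ ≈ 926 K

Adiabatic: T₂/T₁ = (P₂/P₁)^((γ−1)/γ).
T₂ = 598 × (2580/388)^(0.231) = 925.9 K.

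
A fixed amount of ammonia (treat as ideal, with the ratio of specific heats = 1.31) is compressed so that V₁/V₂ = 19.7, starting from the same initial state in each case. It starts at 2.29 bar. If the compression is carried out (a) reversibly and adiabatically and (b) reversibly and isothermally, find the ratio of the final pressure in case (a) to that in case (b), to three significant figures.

Isothermal: P_b = P₁(V₁/V₂) = 2.29×19.7.
Adiabatic: P_a = P₁(V₁/V₂)^γ = 2.29×19.7^(1.31).
P_a/P_b = (V₁/V₂)^(γ−1) = 19.7^(0.31) = 2.519.

P_adiabatic / P_isothermal ≈ 2.52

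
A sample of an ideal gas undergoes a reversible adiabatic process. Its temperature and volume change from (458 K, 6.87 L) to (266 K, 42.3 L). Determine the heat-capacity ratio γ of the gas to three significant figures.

γ ≈ 1.30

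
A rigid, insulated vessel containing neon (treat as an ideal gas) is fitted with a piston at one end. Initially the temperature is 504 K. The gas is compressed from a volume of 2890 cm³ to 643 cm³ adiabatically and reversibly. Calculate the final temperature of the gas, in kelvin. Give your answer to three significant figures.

For a reversible adiabat TV^(γ−1) is constant, so T₂ = T₁ (V₁/V₂)^(γ−1).
For a monatomic ideal gas γ = 5/3, so γ−1 = 2/3.
T₂ = 504 × (2890/643)^(2/3) = 1373 K.

T₂ ≈ 1370 K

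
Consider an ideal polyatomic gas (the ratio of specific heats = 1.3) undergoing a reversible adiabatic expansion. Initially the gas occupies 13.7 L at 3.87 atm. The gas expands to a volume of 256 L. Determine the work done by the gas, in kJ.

P₂ = P₁(V₁/V₂)^γ = 3.87×(13.7/256)^(1.3) = 0.08605 atm.
For a reversible adiabat, W_by_gas = (P₁V₁ − P₂V₂)/(γ−1).
W_by = (392100×0.0137 − 8719×0.256) / (0.3) = 10470 J.

W ≈ 10.5 kJ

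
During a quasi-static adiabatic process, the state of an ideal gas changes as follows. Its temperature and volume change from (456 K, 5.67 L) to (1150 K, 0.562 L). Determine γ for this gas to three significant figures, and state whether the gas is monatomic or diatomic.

γ ≈ 1.40; diatomic

TV^(γ−1) = const ⇒ γ − 1 = ln(T₂/T₁) / ln(V₁/V₂).
γ = 1 + ln(1150/456) / ln(5.67/0.562) = 1.4.
γ ≈ 1.40 is close to 7/5, so the gas is diatomic.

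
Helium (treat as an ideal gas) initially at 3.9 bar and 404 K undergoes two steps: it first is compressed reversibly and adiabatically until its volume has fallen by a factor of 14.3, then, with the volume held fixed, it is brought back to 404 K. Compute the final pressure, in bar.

For a monatomic ideal gas γ = 5/3.
Adiabatic step (PV^γ = const): P₂ = 3.9×14.3^(5/3) = 328.6 bar; T₂ = 404×14.3^(2/3) = 2380 K.
Isochoric: P₃ = P₂(T₃/T₂) = 328.6 × (404/2380) = 55.77 bar.

P₃ ≈ 55.8 bar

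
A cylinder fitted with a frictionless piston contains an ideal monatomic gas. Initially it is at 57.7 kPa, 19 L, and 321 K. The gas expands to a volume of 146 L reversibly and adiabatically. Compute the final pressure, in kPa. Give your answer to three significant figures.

Since PV^γ is constant along a reversible adiabat, P₂ = P₁ (V₁/V₂)^γ.
γ = 5/3 for a monatomic ideal gas.
P₂ = 57.7 × (19/146)^(5/3) = 1.928 kPa.

P₂ ≈ 1.93 kPa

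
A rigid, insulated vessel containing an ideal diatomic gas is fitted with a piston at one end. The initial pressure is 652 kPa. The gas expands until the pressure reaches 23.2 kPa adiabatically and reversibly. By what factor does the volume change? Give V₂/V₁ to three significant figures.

V₂/V₁ ≈ 10.8

From PV^γ = const, V₂/V₁ = (P₁/P₂)^(1/γ).
For a diatomic ideal gas γ = 7/5.
V₂/V₁ = (652/23.2)^(5/7) = 10.83.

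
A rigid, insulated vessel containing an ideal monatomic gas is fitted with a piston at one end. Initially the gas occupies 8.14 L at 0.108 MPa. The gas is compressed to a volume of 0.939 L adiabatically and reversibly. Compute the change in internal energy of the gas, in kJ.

ΔU ≈ 4.25 kJ

γ = 5/3 for a monatomic ideal gas.
P₂ = P₁(V₁/V₂)^γ = 0.108×(8.14/0.939)^(5/3) = 3.951 MPa.
For a reversible adiabat, W_by_gas = (P₁V₁ − P₂V₂)/(γ−1).
W_by = (108000×0.00814 − 3.951×10^6×0.000939) / (2/3) = -4246 J.
Q = 0 ⇒ ΔU = −W_by = 4246 J.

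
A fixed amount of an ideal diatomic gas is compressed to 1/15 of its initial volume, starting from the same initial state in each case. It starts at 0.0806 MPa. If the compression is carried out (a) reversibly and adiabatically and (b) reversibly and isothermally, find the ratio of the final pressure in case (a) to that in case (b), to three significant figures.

For a diatomic ideal gas γ = 7/5.
Isothermal: P_b = P₁(V₁/V₂) = 0.0806×15.
Adiabatic: P_a = P₁(V₁/V₂)^γ = 0.0806×15^(7/5).
P_a/P_b = (V₁/V₂)^(γ−1) = 15^(2/5) = 2.954.

P_adiabatic / P_isothermal ≈ 2.95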